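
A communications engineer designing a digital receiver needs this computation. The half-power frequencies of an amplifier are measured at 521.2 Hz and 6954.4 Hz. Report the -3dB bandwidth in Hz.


Bandwidth is the difference of -3dB frequencies:
BW = f_high - f_low
   = 6954.4 - 521.2
   = 6433.2 Hz

6433.2 Hz


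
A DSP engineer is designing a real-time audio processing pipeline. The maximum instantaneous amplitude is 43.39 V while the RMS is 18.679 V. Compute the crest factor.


Crest factor is the ratio of peak to RMS:
CF = V_peak / V_rms
   = 43.39 / 18.679
   = 2.3229

2.3229


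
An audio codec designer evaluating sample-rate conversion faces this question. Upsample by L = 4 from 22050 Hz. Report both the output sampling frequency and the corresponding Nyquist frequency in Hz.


Step 1 — output sample rate after interpolation by L:
fs_out = L * fs_in = 4 * 22050 = 88200 Hz

Step 2 — Nyquist frequency of the output stream:
f_Nyq = fs_out / 2 = 88200 / 2 = 44100.0 Hz

fs_out = 88200 Hz; f_Nyquist = 44100.0 Hz


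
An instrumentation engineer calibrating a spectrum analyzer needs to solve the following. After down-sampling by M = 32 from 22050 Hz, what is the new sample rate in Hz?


Decimation reduces the sample rate:
fs_out = fs_in / M
       = 22050 / 32
       = 689.0625 Hz

689.0625 Hz


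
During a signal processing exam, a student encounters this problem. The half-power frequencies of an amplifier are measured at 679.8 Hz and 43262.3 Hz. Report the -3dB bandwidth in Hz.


Bandwidth is the difference of -3dB frequencies:
BW = f_high - f_low
   = 43262.3 - 679.8
   = 42582.5 Hz

42582.5 Hz


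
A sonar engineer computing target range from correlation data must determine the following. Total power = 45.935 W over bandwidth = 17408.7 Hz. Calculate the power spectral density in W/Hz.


Power spectral density:
PSD = P / BW
    = 45.935 / 17408.7
    = 0.00263862 W/Hz

0.00263862 W/Hz


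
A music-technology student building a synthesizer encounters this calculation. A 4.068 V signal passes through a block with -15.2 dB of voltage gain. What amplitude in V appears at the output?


Output voltage from dB gain:
V_out = V_in * 10^(gain_dB / 20)
      = 4.068 * 10^(-15.2 / 20)
      = 4.068 * 0.17378
      = 0.7069 V

0.7069 V


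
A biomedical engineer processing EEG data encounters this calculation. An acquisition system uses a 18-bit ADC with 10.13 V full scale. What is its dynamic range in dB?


Dynamic range from full-scale to LSB:
V_min = V_max / 2^bits = 10.13 / 2^18
DR = 20 * log10(V_max / V_min)
   = 20 * log10(2^18)
   = 20 * 18 * log10(2)
   = 108.37 dB

108.37 dB


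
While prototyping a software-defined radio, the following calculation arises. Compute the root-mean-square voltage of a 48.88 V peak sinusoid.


RMS voltage for a sinusoidal waveform:
V_rms = V_peak / sqrt(2)
      = 48.88 / 1.414214
      = 34.563 V

34.563 V


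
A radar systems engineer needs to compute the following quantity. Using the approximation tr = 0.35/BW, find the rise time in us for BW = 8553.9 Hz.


Rise time from bandwidth relationship:
tr = 0.35 / BW
   = 0.35 / 8553.9
   = 4.091700862e-05 s
   = 40.917 us

40.917 us


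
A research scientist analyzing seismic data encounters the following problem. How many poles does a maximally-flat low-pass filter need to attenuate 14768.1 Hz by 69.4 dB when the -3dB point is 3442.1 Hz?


Butterworth filter order formula:
n = log10(10^(A/10) - 1) / (2 * log10(f_stop/f_pass))
10^(69.4/10) - 1 = 8709634.8996
f_stop/f_pass = 14768.1 / 3442.1 = 4.2904
n = 5.4862 -> ceil = 6

6


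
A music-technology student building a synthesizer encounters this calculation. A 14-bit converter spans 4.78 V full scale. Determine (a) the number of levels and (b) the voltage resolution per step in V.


Step 1 — number of quantization levels:
L = 2^N = 2^14 = 16384

Step 2 — LSB step size:
delta = Vfs / L
      = 4.78 / 16384
      = 0.00029175 V

Levels = 16384; step size = 0.00029175 V


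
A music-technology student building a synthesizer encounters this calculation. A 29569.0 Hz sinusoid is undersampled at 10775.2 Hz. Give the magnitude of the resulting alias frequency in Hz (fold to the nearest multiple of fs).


Compute the nearest integer multiple of fs to the signal:
n = round(29569.0 / 10775.2) = 3
f_alias = |29569.0 - 3 * 10775.2|
        = |29569.0 - 32325.6|
        = 2756.6 Hz

2756.6


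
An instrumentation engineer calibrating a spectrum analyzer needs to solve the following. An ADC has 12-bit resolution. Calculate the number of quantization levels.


Number of quantization levels = 2^N
= 2^12
= 4096

4096


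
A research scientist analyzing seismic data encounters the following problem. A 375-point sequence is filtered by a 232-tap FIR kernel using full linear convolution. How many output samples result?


Linear convolution output length:
L = N + M - 1
  = 375 + 232 - 1
  = 606 samples

606


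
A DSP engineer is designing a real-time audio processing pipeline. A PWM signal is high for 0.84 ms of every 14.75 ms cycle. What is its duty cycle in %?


Duty cycle as a percentage:
DC = (t_on / T) * 100
   = (0.84 / 14.75) * 100
   = 0.056949 * 100
   = 5.69 %

5.69 %


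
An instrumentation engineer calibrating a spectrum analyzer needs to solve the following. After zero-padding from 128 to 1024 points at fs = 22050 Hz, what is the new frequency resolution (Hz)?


Frequency resolution after zero-padding:
N_padded = 128 * 8 = 1024
df = fs / N_padded
   = 22050 / 1024
   = 21.5332 Hz

21.5332 Hz


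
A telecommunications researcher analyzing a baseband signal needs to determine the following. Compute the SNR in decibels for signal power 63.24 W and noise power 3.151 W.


SNR in decibels:
SNR = 10 * log10(Ps / Pn)
    = 10 * log10(63.24 / 3.151)
    = 10 * log10(20.0698)
    = 10 * 1.3025
    = 13.03 dB

13.03 dB


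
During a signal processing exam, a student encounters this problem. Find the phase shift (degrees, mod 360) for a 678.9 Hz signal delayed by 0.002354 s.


Phase shift from frequency and time delay:
phi = 360 * f * t_delay
    = 360 * 678.9 * 0.002354
    = 575.33 degrees
    mod 360 = 215.33 degrees

215.33 degrees


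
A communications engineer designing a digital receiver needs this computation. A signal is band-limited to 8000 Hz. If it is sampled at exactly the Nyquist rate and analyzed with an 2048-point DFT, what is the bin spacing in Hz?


Step 1 — Nyquist sampling rate:
fs = 2 * fmax = 2 * 8000 = 16000 Hz

Step 2 — DFT bin spacing:
df = fs / N = 16000 / 2048 = 7.8125 Hz

7.8125 Hz


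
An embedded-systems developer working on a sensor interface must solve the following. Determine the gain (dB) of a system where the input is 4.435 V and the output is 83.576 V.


Voltage gain in dB:
G = 20 * log10(Vout / Vin)
  = 20 * log10(83.576 / 4.435)
  = 20 * log10(18.844645)
  = 20 * 1.275188
  = 25.5 dB

25.5 dB


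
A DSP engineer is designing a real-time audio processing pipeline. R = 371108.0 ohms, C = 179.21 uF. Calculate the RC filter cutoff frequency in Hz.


Cutoff frequency of a first-order RC filter:
fc = 1 / (2 * pi * R * C)
C = 179.21 uF = 0.00017921 F
fc = 1 / (2 * pi * 371108.0 * 0.00017921)
   = 1 / 417.87118507277
   = 0.002393 Hz

0.002393 Hz


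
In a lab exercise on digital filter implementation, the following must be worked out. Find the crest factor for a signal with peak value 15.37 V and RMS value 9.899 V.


Crest factor is the ratio of peak to RMS:
CF = V_peak / V_rms
   = 15.37 / 9.899
   = 1.5527

1.5527


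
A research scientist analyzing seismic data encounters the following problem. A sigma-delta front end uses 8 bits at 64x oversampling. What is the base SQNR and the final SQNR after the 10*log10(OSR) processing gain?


Step 1 — baseline SQNR at Nyquist:
SQNR_base = 6.02*N + 1.76
          = 6.02*8 + 1.76
          = 49.92 dB

Step 2 — oversampling processing gain:
G = 10*log10(OSR) = 10*log10(64) = 18.06 dB

Step 3 — total:
SQNR_total = 49.92 + 18.06 = 67.98 dB

Base SQNR = 49.92 dB; oversampled SQNR = 67.98 dB


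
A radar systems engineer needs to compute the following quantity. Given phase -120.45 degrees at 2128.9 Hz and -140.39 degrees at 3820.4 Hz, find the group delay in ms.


Group delay from phase difference:
tau = -d(phi)/d(omega)
d(phi) = -19.94 deg = -0.348019 rad
d(omega) = 2*pi*(3820.4 - 2128.9) = 10628.0079 rad/s
tau = -(-0.348019) / 10628.0079
    = 0.0327 ms

0.0327 ms


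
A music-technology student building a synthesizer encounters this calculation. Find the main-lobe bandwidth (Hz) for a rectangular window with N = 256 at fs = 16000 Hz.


Main lobe width for a rectangular window:
Width = 2 * fs / N
      = 2 * 16000 / 256
      = 32000 / 256
      = 125.0 Hz

125.0 Hz


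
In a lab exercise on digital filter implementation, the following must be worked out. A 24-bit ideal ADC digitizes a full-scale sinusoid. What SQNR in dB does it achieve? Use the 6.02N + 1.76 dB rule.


Theoretical SNR for a full-scale sinusoid:
SNR = 6.02 * N + 1.76
    = 6.02 * 24 + 1.76
    = 144.48 + 1.76
    = 146.24 dB

146.24 dB


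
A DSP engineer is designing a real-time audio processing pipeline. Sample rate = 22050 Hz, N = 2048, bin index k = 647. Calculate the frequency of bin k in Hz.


Frequency of DFT bin k:
f_k = k * fs / N
    = 647 * 22050 / 2048
    = 14266350 / 2048
    = 6965.991 Hz

6965.991 Hz


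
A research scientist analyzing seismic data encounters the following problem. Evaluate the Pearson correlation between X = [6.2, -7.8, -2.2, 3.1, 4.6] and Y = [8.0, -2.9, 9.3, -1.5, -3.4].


Pearson correlation coefficient (population):
r = cov(X,Y) / (std(X) * std(Y))
Mean X = 0.78, Mean Y = 1.9
Cov(X,Y) = 4.812
Std(X) = 5.135134, Std(Y) = 5.561654
r = 0.1685

0.1685


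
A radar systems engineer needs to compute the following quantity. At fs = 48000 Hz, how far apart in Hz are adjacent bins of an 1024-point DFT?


DFT frequency resolution:
df = fs / N
   = 48000 / 1024
   = 46.875 Hz

46.875 Hz


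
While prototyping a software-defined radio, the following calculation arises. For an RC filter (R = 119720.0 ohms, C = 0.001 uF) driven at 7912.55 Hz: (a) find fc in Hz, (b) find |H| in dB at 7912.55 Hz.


Step 1 — cutoff frequency:
fc = 1 / (2*pi*R*C)
C = 0.001 uF = 1e-09 F
fc = 1 / (2*pi*119720.0*1e-09)
   = 1329.393 Hz

Step 2 — magnitude at f = 7912.55 Hz:
|H(f)| = 1 / sqrt(1 + (f/fc)^2)
f/fc = 7912.55 / 1329.393 = 5.952002
|H| = 1 / sqrt(1 + 35.426328) = 0.1656885
|H|_dB = 20*log10(0.1656885) = -15.61 dB

fc = 1329.393 Hz; |H(7912.55 Hz)| = -15.61 dB


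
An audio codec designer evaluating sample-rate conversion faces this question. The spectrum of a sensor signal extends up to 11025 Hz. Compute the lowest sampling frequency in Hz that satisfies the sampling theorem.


The Nyquist rate is twice the maximum frequency component.
fs_min = 2 * fmax
      = 2 * 11025
      = 22050 Hz

22050


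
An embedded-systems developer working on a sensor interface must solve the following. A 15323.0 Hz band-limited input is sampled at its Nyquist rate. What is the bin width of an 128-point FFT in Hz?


Step 1 — Nyquist sampling rate:
fs = 2 * fmax = 2 * 15323.0 = 30646.0 Hz

Step 2 — DFT bin spacing:
df = fs / N = 30646.0 / 128 = 239.4219 Hz

239.4219 Hz


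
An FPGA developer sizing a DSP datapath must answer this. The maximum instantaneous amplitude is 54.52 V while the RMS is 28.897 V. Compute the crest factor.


Crest factor is the ratio of peak to RMS:
CF = V_peak / V_rms
   = 54.52 / 28.897
   = 1.8867

1.8867


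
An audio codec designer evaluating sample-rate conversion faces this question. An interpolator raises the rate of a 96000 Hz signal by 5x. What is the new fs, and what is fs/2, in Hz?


Step 1 — output sample rate after interpolation by L:
fs_out = L * fs_in = 5 * 96000 = 480000 Hz

Step 2 — Nyquist frequency of the output stream:
f_Nyq = fs_out / 2 = 480000 / 2 = 240000.0 Hz

fs_out = 480000 Hz; f_Nyquist = 240000.0 Hz


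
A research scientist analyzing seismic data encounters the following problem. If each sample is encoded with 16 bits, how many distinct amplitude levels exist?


Number of quantization levels = 2^N
= 2^16
= 65536

65536


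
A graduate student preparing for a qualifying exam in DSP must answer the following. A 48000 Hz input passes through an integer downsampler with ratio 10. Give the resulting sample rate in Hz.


Decimation reduces the sample rate:
fs_out = fs_in / M
       = 48000 / 10
       = 4800.0 Hz

4800.0 Hz


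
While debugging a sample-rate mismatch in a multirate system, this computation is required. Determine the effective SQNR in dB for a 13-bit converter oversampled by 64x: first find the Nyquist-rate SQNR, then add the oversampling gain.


Step 1 — baseline SQNR at Nyquist:
SQNR_base = 6.02*N + 1.76
          = 6.02*13 + 1.76
          = 80.02 dB

Step 2 — oversampling processing gain:
G = 10*log10(OSR) = 10*log10(64) = 18.06 dB

Step 3 — total:
SQNR_total = 80.02 + 18.06 = 98.08 dB

Base SQNR = 80.02 dB; oversampled SQNR = 98.08 dB


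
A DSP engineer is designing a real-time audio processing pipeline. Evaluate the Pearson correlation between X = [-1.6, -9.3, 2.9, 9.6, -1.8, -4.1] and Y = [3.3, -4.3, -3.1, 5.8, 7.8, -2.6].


Pearson correlation coefficient (population):
r = cov(X,Y) / (std(X) * std(Y))
Mean X = -0.7167, Mean Y = 1.15
Cov(X,Y) = 13.8275
Std(X) = 5.867827, Std(Y) = 4.695654
r = 0.5018

0.5018


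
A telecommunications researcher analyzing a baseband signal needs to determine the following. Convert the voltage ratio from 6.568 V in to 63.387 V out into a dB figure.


Voltage gain in dB:
G = 20 * log10(Vout / Vin)
  = 20 * log10(63.387 / 6.568)
  = 20 * log10(9.650883)
  = 20 * 0.984567
  = 19.69 dB

19.69 dB


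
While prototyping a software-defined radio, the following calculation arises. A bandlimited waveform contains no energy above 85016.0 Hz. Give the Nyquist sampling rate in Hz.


The Nyquist rate is twice the maximum frequency component.
fs_min = 2 * fmax
      = 2 * 85016.0
      = 170032.0 Hz

170032.0


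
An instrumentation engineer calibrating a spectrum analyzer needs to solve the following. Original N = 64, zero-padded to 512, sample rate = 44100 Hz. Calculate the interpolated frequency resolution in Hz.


Frequency resolution after zero-padding:
N_padded = 64 * 8 = 512
df = fs / N_padded
   = 44100 / 512
   = 86.1328 Hz

86.1328 Hz


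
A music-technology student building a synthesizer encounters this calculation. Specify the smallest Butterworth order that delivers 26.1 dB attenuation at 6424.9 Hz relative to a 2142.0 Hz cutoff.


Butterworth filter order formula:
n = log10(10^(A/10) - 1) / (2 * log10(f_stop/f_pass))
10^(26.1/10) - 1 = 406.3803
f_stop/f_pass = 6424.9 / 2142.0 = 2.9995
n = 2.7345 -> ceil = 3

3


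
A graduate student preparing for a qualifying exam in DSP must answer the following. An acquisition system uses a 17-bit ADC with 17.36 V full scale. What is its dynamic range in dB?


Dynamic range from full-scale to LSB:
V_min = V_max / 2^bits = 17.36 / 2^17
DR = 20 * log10(V_max / V_min)
   = 20 * log10(2^17)
   = 20 * 17 * log10(2)
   = 102.35 dB

102.35 dB


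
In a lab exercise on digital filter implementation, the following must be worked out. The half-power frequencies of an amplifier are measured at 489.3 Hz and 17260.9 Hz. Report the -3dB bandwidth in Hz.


Bandwidth is the difference of -3dB frequencies:
BW = f_high - f_low
   = 17260.9 - 489.3
   = 16771.6 Hz

16771.6 Hz


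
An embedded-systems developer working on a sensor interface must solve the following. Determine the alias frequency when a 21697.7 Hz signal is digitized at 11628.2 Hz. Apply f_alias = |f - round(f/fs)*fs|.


Compute the nearest integer multiple of fs to the signal:
n = round(21697.7 / 11628.2) = 2
f_alias = |21697.7 - 2 * 11628.2|
        = |21697.7 - 23256.4|
        = 1558.7 Hz

1558.7


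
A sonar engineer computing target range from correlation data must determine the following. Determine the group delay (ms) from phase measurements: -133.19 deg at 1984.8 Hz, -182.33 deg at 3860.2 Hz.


Group delay from phase difference:
tau = -d(phi)/d(omega)
d(phi) = -49.14 deg = -0.857655 rad
d(omega) = 2*pi*(3860.2 - 1984.8) = 11783.4857 rad/s
tau = -(-0.857655) / 11783.4857
    = 0.0728 ms

0.0728 ms


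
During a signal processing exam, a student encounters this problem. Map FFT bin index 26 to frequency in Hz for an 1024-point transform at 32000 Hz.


Frequency of DFT bin k:
f_k = k * fs / N
    = 26 * 32000 / 1024
    = 832000 / 1024
    = 812.5 Hz

812.5 Hz


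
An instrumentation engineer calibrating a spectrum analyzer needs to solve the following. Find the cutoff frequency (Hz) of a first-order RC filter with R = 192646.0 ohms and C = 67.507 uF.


Cutoff frequency of a first-order RC filter:
fc = 1 / (2 * pi * R * C)
C = 67.507 uF = 6.7507e-05 F
fc = 1 / (2 * pi * 192646.0 * 6.7507e-05)
   = 1 / 81.712532889984
   = 0.012238 Hz

0.012238 Hz


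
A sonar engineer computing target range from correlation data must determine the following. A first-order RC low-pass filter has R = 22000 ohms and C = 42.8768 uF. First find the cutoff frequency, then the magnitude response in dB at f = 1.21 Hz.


Step 1 — cutoff frequency:
fc = 1 / (2*pi*R*C)
C = 42.8768 uF = 4.28768e-05 F
fc = 1 / (2*pi*22000*4.28768e-05)
   = 0.168723 Hz

Step 2 — magnitude at f = 1.21 Hz:
|H(f)| = 1 / sqrt(1 + (f/fc)^2)
f/fc = 1.21 / 0.168723 = 7.171518
|H| = 1 / sqrt(1 + 51.43067) = 0.1381043
|H|_dB = 20*log10(0.1381043) = -17.2 dB

fc = 0.168723 Hz; |H(1.21 Hz)| = -17.2 dB


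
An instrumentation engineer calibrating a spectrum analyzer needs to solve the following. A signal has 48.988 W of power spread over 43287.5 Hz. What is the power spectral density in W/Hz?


Power spectral density:
PSD = P / BW
    = 48.988 / 43287.5
    = 0.00113169 W/Hz

0.00113169 W/Hz


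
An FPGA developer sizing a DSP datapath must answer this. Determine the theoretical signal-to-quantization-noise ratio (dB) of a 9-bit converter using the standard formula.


Theoretical SNR for a full-scale sinusoid:
SNR = 6.02 * N + 1.76
    = 6.02 * 9 + 1.76
    = 54.18 + 1.76
    = 55.94 dB

55.94 dB


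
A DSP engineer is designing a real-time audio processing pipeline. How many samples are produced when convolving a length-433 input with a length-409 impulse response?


Linear convolution output length:
L = N + M - 1
  = 433 + 409 - 1
  = 841 samples

841


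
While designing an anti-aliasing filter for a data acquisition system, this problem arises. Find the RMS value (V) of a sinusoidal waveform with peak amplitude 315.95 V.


RMS voltage for a sinusoidal waveform:
V_rms = V_peak / sqrt(2)
      = 315.95 / 1.414214
      = 223.41 V

223.41 V


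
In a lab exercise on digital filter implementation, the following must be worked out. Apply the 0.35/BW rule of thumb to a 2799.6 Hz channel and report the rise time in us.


Rise time from bandwidth relationship:
tr = 0.35 / BW
   = 0.35 / 2799.6
   = 0.0001250178597 s
   = 125.0179 us

125.0179 us


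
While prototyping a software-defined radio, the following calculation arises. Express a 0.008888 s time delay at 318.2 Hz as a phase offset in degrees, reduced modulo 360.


Phase shift from frequency and time delay:
phi = 360 * f * t_delay
    = 360 * 318.2 * 0.008888
    = 1018.14 degrees
    mod 360 = 298.14 degrees

298.14 degrees


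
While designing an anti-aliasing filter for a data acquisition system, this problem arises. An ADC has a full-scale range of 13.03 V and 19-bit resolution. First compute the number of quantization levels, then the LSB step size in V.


Step 1 — number of quantization levels:
L = 2^N = 2^19 = 524288

Step 2 — LSB step size:
delta = Vfs / L
      = 13.03 / 524288
      = 2.485e-05 V

Levels = 524288; step size = 2.485e-05 V


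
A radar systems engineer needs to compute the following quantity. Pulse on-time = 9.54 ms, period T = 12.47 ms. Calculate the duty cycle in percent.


Duty cycle as a percentage:
DC = (t_on / T) * 100
   = (9.54 / 12.47) * 100
   = 0.765036 * 100
   = 76.5 %

76.5 %


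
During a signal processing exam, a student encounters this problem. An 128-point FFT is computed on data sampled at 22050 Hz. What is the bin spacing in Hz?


DFT frequency resolution:
df = fs / N
   = 22050 / 128
   = 172.2656 Hz

172.2656 Hz


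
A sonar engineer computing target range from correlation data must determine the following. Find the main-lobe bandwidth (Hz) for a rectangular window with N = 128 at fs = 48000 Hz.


Main lobe width for a rectangular window:
Width = 2 * fs / N
      = 2 * 48000 / 128
      = 96000 / 128
      = 750.0 Hz

750.0 Hz


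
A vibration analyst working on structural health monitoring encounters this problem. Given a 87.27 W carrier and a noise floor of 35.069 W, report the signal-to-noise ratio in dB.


SNR in decibels:
SNR = 10 * log10(Ps / Pn)
    = 10 * log10(87.27 / 35.069)
    = 10 * log10(2.4885)
    = 10 * 0.3959
    = 3.96 dB

3.96 dB


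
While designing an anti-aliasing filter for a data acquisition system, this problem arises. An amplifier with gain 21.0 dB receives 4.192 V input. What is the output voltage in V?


Output voltage from dB gain:
V_out = V_in * 10^(gain_dB / 20)
      = 4.192 * 10^(21.0 / 20)
      = 4.192 * 11.220185
      = 47.035 V

47.035 V


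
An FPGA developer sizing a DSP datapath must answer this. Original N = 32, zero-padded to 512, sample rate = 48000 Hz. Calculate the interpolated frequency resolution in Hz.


Frequency resolution after zero-padding:
N_padded = 32 * 16 = 512
df = fs / N_padded
   = 48000 / 512
   = 93.75 Hz

93.75 Hz


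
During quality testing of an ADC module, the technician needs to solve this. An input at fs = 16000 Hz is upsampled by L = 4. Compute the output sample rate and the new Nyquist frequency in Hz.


Step 1 — output sample rate after interpolation by L:
fs_out = L * fs_in = 4 * 16000 = 64000 Hz

Step 2 — Nyquist frequency of the output stream:
f_Nyq = fs_out / 2 = 64000 / 2 = 32000.0 Hz

fs_out = 64000 Hz; f_Nyquist = 32000.0 Hz


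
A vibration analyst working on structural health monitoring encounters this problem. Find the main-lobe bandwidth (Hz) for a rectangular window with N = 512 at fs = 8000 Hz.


Main lobe width for a rectangular window:
Width = 2 * fs / N
      = 2 * 8000 / 512
      = 16000 / 512
      = 31.25 Hz

31.25 Hz


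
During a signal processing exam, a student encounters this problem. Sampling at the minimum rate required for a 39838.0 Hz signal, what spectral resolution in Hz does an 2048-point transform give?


Step 1 — Nyquist sampling rate:
fs = 2 * fmax = 2 * 39838.0 = 79676.0 Hz

Step 2 — DFT bin spacing:
df = fs / N = 79676.0 / 2048 = 38.9043 Hz

38.9043 Hz


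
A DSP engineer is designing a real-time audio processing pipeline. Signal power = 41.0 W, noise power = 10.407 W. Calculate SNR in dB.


SNR in decibels:
SNR = 10 * log10(Ps / Pn)
    = 10 * log10(41.0 / 10.407)
    = 10 * log10(3.9397)
    = 10 * 0.5955
    = 5.95 dB

5.95 dB


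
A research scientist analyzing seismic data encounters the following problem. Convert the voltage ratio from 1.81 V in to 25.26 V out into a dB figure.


Voltage gain in dB:
G = 20 * log10(Vout / Vin)
  = 20 * log10(25.26 / 1.81)
  = 20 * log10(13.955801)
  = 20 * 1.144755
  = 22.9 dB

22.9 dB


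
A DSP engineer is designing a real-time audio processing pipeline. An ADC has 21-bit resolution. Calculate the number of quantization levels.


Number of quantization levels = 2^N
= 2^21
= 2097152

2097152


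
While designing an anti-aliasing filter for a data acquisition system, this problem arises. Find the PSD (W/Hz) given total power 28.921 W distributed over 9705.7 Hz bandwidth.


Power spectral density:
PSD = P / BW
    = 28.921 / 9705.7
    = 0.0029798 W/Hz

0.0029798 W/Hz


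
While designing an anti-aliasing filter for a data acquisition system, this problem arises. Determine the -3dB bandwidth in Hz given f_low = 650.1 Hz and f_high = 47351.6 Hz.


Bandwidth is the difference of -3dB frequencies:
BW = f_high - f_low
   = 47351.6 - 650.1
   = 46701.5 Hz

46701.5 Hz


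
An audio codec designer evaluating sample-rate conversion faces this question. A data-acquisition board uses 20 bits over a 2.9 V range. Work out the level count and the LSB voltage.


Step 1 — number of quantization levels:
L = 2^N = 2^20 = 1048576

Step 2 — LSB step size:
delta = Vfs / L
      = 2.9 / 1048576
      = 2.77e-06 V

Levels = 1048576; step size = 2.77e-06 V


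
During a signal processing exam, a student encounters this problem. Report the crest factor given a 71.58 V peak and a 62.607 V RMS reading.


Crest factor is the ratio of peak to RMS:
CF = V_peak / V_rms
   = 71.58 / 62.607
   = 1.1433

1.1433


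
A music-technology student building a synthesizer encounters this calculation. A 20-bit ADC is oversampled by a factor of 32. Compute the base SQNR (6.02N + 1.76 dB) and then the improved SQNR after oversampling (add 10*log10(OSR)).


Step 1 — baseline SQNR at Nyquist:
SQNR_base = 6.02*N + 1.76
          = 6.02*20 + 1.76
          = 122.16 dB

Step 2 — oversampling processing gain:
G = 10*log10(OSR) = 10*log10(32) = 15.05 dB

Step 3 — total:
SQNR_total = 122.16 + 15.05 = 137.21 dB

Base SQNR = 122.16 dB; oversampled SQNR = 137.21 dB


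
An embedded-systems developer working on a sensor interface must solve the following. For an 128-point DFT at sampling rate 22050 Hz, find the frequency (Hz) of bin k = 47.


Frequency of DFT bin k:
f_k = k * fs / N
    = 47 * 22050 / 128
    = 1036350 / 128
    = 8096.484 Hz

8096.484 Hz


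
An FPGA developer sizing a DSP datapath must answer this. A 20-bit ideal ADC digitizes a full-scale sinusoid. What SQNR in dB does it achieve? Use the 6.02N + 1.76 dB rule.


Theoretical SNR for a full-scale sinusoid:
SNR = 6.02 * N + 1.76
    = 6.02 * 20 + 1.76
    = 120.4 + 1.76
    = 122.16 dB

122.16 dB


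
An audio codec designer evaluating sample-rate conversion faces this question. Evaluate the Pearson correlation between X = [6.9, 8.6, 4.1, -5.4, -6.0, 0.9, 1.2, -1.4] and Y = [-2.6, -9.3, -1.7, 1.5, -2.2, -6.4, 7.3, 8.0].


Pearson correlation coefficient (population):
r = cov(X,Y) / (std(X) * std(Y))
Mean X = 1.1125, Mean Y = -0.675
Cov(X,Y) = -12.747813
Std(X) = 4.973037, Std(Y) = 5.677092
r = -0.4515

-0.4515


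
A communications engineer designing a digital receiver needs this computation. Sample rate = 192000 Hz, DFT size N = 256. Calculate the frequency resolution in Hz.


DFT frequency resolution:
df = fs / N
   = 192000 / 256
   = 750.0 Hz

750.0 Hz


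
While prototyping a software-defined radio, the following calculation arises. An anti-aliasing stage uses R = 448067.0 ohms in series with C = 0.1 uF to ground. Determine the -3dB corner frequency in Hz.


Cutoff frequency of a first-order RC filter:
fc = 1 / (2 * pi * R * C)
C = 0.1 uF = 1e-07 F
fc = 1 / (2 * pi * 448067.0 * 1e-07)
   = 1 / 0.2815287991032
   = 3.552034 Hz

3.552034 Hz


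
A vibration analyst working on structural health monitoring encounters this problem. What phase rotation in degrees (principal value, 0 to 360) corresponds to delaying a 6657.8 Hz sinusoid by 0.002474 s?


Phase shift from frequency and time delay:
phi = 360 * f * t_delay
    = 360 * 6657.8 * 0.002474
    = 5929.7 degrees
    mod 360 = 169.7 degrees

169.7 degrees


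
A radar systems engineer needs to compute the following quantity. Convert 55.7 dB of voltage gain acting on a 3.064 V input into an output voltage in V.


Output voltage from dB gain:
V_out = V_in * 10^(gain_dB / 20)
      = 3.064 * 10^(55.7 / 20)
      = 3.064 * 609.536897
      = 1867.6211 V

1867.6211 V


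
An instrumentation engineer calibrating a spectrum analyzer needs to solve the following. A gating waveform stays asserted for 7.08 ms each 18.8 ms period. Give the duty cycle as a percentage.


Duty cycle as a percentage:
DC = (t_on / T) * 100
   = (7.08 / 18.8) * 100
   = 0.376596 * 100
   = 37.66 %

37.66 %


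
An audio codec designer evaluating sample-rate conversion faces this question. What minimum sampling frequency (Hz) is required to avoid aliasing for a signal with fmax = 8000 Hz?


The Nyquist rate is twice the maximum frequency component.
fs_min = 2 * fmax
      = 2 * 8000
      = 16000 Hz

16000


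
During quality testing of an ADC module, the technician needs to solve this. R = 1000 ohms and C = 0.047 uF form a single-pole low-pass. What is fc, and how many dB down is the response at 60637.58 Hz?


Step 1 — cutoff frequency:
fc = 1 / (2*pi*R*C)
C = 0.047 uF = 4.7e-08 F
fc = 1 / (2*pi*1000*4.7e-08)
   = 3386.275 Hz

Step 2 — magnitude at f = 60637.58 Hz:
|H(f)| = 1 / sqrt(1 + (f/fc)^2)
f/fc = 60637.58 / 3386.275 = 17.906868
|H| = 1 / sqrt(1 + 320.655922) = 0.0557576
|H|_dB = 20*log10(0.0557576) = -25.07 dB

fc = 3386.275 Hz; |H(60637.58 Hz)| = -25.07 dB


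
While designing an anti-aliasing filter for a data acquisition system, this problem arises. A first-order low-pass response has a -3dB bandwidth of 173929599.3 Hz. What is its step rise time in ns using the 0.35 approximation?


Rise time from bandwidth relationship:
tr = 0.35 / BW
   = 0.35 / 173929599.3
   = 2.012308436e-09 s
   = 2.0123 ns

2.0123 ns


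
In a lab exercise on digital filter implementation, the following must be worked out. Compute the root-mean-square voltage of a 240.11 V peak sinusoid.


RMS voltage for a sinusoidal waveform:
V_rms = V_peak / sqrt(2)
      = 240.11 / 1.414214
      = 169.783 V

169.783 V


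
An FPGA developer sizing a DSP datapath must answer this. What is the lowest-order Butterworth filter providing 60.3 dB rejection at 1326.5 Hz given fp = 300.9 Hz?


Butterworth filter order formula:
n = log10(10^(A/10) - 1) / (2 * log10(f_stop/f_pass))
10^(60.3/10) - 1 = 1071518.3052
f_stop/f_pass = 1326.5 / 300.9 = 4.4084
n = 4.6796 -> ceil = 5

5


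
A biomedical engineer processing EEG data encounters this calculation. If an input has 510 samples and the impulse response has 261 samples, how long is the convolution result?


Linear convolution output length:
L = N + M - 1
  = 510 + 261 - 1
  = 770 samples

770


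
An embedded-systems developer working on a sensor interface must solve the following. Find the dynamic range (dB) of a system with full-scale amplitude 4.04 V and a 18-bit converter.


Dynamic range from full-scale to LSB:
V_min = V_max / 2^bits = 4.04 / 2^18
DR = 20 * log10(V_max / V_min)
   = 20 * log10(2^18)
   = 20 * 18 * log10(2)
   = 108.37 dB

108.37 dB


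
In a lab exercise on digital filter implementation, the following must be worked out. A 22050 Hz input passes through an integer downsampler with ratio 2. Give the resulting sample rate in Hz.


Decimation reduces the sample rate:
fs_out = fs_in / M
       = 22050 / 2
       = 11025.0 Hz

11025.0 Hz


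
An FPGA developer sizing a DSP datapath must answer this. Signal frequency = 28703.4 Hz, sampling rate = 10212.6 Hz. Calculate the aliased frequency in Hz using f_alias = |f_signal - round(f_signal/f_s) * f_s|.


Compute the nearest integer multiple of fs to the signal:
n = round(28703.4 / 10212.6) = 3
f_alias = |28703.4 - 3 * 10212.6|
        = |28703.4 - 30637.8|
        = 1934.4 Hz

1934.4


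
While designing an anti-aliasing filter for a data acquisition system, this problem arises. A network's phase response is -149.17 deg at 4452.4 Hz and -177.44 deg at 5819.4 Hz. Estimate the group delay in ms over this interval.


Group delay from phase difference:
tau = -d(phi)/d(omega)
d(phi) = -28.27 deg = -0.493405 rad
d(omega) = 2*pi*(5819.4 - 4452.4) = 8589.1143 rad/s
tau = -(-0.493405) / 8589.1143
    = 0.0574 ms

0.0574 ms


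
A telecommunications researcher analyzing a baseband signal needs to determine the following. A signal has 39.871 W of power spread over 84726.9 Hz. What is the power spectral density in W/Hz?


Power spectral density:
PSD = P / BW
    = 39.871 / 84726.9
    = 0.00047058 W/Hz

0.00047058 W/Hz


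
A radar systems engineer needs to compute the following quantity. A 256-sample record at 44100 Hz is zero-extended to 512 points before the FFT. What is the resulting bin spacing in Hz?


Frequency resolution after zero-padding:
N_padded = 256 * 2 = 512
df = fs / N_padded
   = 44100 / 512
   = 86.1328 Hz

86.1328 Hz


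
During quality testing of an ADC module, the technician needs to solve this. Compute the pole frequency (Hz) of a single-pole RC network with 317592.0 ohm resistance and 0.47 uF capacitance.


Cutoff frequency of a first-order RC filter:
fc = 1 / (2 * pi * R * C)
C = 0.47 uF = 4.7e-07 F
fc = 1 / (2 * pi * 317592.0 * 4.7e-07)
   = 1 / 0.93788001239656
   = 1.066234 Hz

1.066234 Hz


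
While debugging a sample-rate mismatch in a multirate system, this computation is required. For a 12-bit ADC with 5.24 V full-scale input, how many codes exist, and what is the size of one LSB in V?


Step 1 — number of quantization levels:
L = 2^N = 2^12 = 4096

Step 2 — LSB step size:
delta = Vfs / L
      = 5.24 / 4096
      = 0.0012793 V

Levels = 4096; step size = 0.0012793 V


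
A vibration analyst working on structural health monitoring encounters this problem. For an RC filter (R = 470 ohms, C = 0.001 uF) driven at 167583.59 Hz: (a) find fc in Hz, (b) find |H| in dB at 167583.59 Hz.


Step 1 — cutoff frequency:
fc = 1 / (2*pi*R*C)
C = 0.001 uF = 1e-09 F
fc = 1 / (2*pi*470*1e-09)
   = 338627.538 Hz

Step 2 — magnitude at f = 167583.59 Hz:
|H(f)| = 1 / sqrt(1 + (f/fc)^2)
f/fc = 167583.59 / 338627.538 = 0.494891
|H| = 1 / sqrt(1 + 0.244917) = 0.8962513
|H|_dB = 20*log10(0.8962513) = -0.95 dB

fc = 338627.538 Hz; |H(167583.59 Hz)| = -0.95 dB


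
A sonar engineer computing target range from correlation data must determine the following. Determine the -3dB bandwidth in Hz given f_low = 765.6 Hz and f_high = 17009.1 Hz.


Bandwidth is the difference of -3dB frequencies:
BW = f_high - f_low
   = 17009.1 - 765.6
   = 16243.5 Hz

16243.5 Hz


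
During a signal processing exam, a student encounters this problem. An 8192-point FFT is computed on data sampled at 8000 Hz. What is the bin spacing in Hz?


DFT frequency resolution:
df = fs / N
   = 8000 / 8192
   = 0.9766 Hz

0.9766 Hz


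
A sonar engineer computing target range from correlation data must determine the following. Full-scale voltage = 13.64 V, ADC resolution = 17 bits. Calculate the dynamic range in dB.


Dynamic range from full-scale to LSB:
V_min = V_max / 2^bits = 13.64 / 2^17
DR = 20 * log10(V_max / V_min)
   = 20 * log10(2^17)
   = 20 * 17 * log10(2)
   = 102.35 dB

102.35 dB


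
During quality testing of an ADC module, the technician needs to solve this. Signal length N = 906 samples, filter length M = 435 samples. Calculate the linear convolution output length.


Linear convolution output length:
L = N + M - 1
  = 906 + 435 - 1
  = 1340 samples

1340


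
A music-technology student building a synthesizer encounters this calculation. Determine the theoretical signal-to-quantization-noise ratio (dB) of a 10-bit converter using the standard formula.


Theoretical SNR for a full-scale sinusoid:
SNR = 6.02 * N + 1.76
    = 6.02 * 10 + 1.76
    = 60.2 + 1.76
    = 61.96 dB

61.96 dB


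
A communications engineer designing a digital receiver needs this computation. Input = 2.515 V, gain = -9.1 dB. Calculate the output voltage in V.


Output voltage from dB gain:
V_out = V_in * 10^(gain_dB / 20)
      = 2.515 * 10^(-9.1 / 20)
      = 2.515 * 0.350752
      = 0.8821 V

0.8821 V


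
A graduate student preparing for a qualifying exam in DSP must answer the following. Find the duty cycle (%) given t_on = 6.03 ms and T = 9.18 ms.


Duty cycle as a percentage:
DC = (t_on / T) * 100
   = (6.03 / 9.18) * 100
   = 0.656863 * 100
   = 65.69 %

65.69 %


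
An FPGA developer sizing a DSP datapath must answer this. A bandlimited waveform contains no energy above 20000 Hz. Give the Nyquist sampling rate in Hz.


The Nyquist rate is twice the maximum frequency component.
fs_min = 2 * fmax
      = 2 * 20000
      = 40000 Hz

40000


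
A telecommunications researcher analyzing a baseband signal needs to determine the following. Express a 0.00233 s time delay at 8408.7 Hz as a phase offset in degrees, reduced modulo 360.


Phase shift from frequency and time delay:
phi = 360 * f * t_delay
    = 360 * 8408.7 * 0.00233
    = 7053.22 degrees
    mod 360 = 213.22 degrees

213.22 degrees


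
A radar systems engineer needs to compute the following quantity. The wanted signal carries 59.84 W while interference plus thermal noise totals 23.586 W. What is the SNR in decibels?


SNR in decibels:
SNR = 10 * log10(Ps / Pn)
    = 10 * log10(59.84 / 23.586)
    = 10 * log10(2.5371)
    = 10 * 0.4043
    = 4.04 dB

4.04 dB


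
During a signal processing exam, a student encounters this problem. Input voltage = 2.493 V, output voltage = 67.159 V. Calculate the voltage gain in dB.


Voltage gain in dB:
G = 20 * log10(Vout / Vin)
  = 20 * log10(67.159 / 2.493)
  = 20 * log10(26.939029)
  = 20 * 1.430382
  = 28.61 dB

28.61 dB


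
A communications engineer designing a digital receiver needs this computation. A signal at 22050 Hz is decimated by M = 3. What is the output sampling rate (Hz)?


Decimation reduces the sample rate:
fs_out = fs_in / M
       = 22050 / 3
       = 7350.0 Hz

7350.0 Hz


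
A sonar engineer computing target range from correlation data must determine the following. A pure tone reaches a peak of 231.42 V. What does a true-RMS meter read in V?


RMS voltage for a sinusoidal waveform:
V_rms = V_peak / sqrt(2)
      = 231.42 / 1.414214
      = 163.639 V

163.639 V


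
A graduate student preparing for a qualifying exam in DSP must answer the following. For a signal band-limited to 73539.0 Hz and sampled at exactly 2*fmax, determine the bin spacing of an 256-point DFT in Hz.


Step 1 — Nyquist sampling rate:
fs = 2 * fmax = 2 * 73539.0 = 147078.0 Hz

Step 2 — DFT bin spacing:
df = fs / N = 147078.0 / 256 = 574.5234 Hz

574.5234 Hz


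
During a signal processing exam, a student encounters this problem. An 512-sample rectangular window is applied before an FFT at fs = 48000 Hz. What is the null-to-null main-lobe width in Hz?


Main lobe width for a rectangular window:
Width = 2 * fs / N
      = 2 * 48000 / 512
      = 96000 / 512
      = 187.5 Hz

187.5 Hz


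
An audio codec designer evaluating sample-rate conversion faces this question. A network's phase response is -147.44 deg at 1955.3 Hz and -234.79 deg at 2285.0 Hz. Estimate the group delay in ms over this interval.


Group delay from phase difference:
tau = -d(phi)/d(omega)
d(phi) = -87.35 deg = -1.524545 rad
d(omega) = 2*pi*(2285.0 - 1955.3) = 2071.5662 rad/s
tau = -(-1.524545) / 2071.5662
    = 0.7359 ms

0.7359 ms


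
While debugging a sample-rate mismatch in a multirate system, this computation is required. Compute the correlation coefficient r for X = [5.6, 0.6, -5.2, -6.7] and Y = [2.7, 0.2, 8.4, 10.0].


Pearson correlation coefficient (population):
r = cov(X,Y) / (std(X) * std(Y))
Mean X = -1.425, Mean Y = 5.325
Cov(X,Y) = -16.271875
Std(X) = 4.886909, Std(Y) = 4.014583
r = -0.8294

-0.8294


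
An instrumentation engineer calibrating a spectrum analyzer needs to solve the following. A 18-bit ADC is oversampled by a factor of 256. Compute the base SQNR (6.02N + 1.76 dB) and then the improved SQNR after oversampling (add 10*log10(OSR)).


Step 1 — baseline SQNR at Nyquist:
SQNR_base = 6.02*N + 1.76
          = 6.02*18 + 1.76
          = 110.12 dB

Step 2 — oversampling processing gain:
G = 10*log10(OSR) = 10*log10(256) = 24.08 dB

Step 3 — total:
SQNR_total = 110.12 + 24.08 = 134.2 dB

Base SQNR = 110.12 dB; oversampled SQNR = 134.2 dB
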